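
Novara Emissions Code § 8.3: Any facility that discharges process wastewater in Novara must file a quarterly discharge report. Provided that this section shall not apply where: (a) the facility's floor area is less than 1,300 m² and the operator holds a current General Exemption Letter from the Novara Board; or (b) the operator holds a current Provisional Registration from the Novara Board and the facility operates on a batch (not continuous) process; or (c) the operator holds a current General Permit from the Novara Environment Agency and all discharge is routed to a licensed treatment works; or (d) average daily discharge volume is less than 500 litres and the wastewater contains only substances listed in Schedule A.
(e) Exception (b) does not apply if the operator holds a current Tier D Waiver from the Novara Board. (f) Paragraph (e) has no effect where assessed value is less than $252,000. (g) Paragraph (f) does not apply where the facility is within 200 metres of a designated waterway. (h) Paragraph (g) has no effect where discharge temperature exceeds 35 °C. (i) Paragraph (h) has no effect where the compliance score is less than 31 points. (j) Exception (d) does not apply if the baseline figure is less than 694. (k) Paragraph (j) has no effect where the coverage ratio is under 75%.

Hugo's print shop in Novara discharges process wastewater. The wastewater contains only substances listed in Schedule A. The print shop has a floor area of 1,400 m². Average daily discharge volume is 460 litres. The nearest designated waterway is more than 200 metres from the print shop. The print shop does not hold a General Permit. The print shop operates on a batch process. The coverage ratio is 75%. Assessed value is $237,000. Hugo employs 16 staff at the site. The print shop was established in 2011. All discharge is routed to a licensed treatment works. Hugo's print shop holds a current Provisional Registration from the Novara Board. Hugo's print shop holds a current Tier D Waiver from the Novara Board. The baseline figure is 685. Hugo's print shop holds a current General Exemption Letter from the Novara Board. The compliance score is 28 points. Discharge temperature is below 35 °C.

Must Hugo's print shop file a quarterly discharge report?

No — exception (b) applies; Hugo's print shop is not required to file a quarterly discharge report.

Exception (a) does not apply: the facility's floor area is 1,400 m², not less than 1,300 m².
Exception (b) is satisfied on its face — a current Provisional Registration is held; the facility operates on a batch process. As to paragraphs (e)–(i): (e) would limit (b) — a current Tier D Waiver is held — but (f) sets (e) aside: (f) operates — assessed value is $237,000, less than the $252,000 limit. (g), which would lift (f), is not engaged — the print shop is more than 200 m from any designated waterway. (b) remains available.
Exception (c) does not apply: no General Permit is held.
Exception (d) is satisfied on its face — average daily discharge volume is 460 litres, less than the 500 litres limit; the wastewater is Schedule-A-only. But applying paragraphs (j)–(k): (j) is triggered — the baseline figure is 685, less than the 694 limit. (k) is not triggered (the coverage ratio is 75%, not under 75%), so (j) stands. (d) is therefore removed.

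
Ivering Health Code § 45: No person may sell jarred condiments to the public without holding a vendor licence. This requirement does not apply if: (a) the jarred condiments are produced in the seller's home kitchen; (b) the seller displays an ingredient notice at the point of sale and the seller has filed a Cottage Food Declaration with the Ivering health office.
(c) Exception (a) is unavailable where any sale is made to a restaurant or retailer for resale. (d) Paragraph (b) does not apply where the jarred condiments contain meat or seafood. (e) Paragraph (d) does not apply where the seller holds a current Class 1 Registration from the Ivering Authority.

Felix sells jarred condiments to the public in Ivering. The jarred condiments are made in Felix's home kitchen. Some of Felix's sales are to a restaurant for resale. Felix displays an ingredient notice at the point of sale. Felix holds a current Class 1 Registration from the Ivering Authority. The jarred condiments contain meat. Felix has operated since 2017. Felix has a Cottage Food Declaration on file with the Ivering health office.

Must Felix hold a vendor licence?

Exception (a) is satisfied on its face — the jarred condiments are home-kitchen produced. However, paragraph (c) must be considered: (c) operates against (a): some sales are to a restaurant for resale. Exception (a) does not apply.
Exception (b)'s conditions are all satisfied: an ingredient notice is displayed; a Cottage Food Declaration is on file. Considering the limiting provisions: (d) would limit (b) — the jarred condiments contain meat — but (e) sets (d) aside: (e) operates against (d): a current Class 1 Registration is held. Exception (b) stands.

No — exception (b) applies; Felix is not required to hold a vendor licence.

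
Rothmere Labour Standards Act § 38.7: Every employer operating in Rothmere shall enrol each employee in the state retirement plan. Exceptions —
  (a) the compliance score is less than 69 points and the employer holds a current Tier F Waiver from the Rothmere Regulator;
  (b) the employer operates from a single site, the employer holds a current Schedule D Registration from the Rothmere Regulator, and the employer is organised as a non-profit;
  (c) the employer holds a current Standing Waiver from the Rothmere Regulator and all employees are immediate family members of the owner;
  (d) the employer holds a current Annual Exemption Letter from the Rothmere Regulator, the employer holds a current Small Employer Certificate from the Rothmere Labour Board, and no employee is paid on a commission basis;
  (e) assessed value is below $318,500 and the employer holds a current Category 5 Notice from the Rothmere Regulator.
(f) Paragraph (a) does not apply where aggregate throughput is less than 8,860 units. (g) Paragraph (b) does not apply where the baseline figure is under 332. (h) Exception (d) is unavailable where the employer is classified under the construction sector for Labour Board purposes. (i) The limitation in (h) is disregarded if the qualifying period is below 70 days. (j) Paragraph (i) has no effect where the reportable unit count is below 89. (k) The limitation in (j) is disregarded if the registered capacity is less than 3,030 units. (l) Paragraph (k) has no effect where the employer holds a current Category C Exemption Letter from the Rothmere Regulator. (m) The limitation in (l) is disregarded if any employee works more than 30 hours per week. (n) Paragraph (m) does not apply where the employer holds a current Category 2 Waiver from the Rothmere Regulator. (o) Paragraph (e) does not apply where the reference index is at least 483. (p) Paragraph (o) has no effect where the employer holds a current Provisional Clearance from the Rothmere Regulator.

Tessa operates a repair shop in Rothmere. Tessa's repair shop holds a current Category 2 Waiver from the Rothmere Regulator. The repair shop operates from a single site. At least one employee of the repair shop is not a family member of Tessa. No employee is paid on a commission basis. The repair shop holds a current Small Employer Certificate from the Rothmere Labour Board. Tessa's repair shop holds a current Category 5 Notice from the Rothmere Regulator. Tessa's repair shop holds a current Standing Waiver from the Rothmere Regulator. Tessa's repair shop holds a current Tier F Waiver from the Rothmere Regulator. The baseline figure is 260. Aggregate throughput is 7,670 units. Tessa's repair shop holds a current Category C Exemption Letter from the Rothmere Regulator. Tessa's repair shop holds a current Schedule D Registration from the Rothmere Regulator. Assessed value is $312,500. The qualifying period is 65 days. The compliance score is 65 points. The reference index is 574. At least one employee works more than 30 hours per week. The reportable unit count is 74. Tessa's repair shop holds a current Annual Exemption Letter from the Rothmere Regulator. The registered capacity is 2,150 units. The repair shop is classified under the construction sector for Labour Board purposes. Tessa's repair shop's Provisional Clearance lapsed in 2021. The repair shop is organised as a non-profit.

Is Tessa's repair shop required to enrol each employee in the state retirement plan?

Exception (a)'s conditions are all satisfied: the compliance score is 65 points, less than the 69 points limit; a current Tier F Waiver is held. Turning to paragraph (f): (f) operates against (a): aggregate throughput is 7,670 units, less than the 8,860 units limit. So (a) is unavailable.
Exception (b)'s conditions are all satisfied: the employer operates from a single site; a current Schedule D Registration is held; the employer is a non-profit. But: (g) applies — the baseline figure is 260, under the 332 limit. (b) is therefore removed.
Exception (c) fails — at least one employee is not a family member.
Exception (d): a current Annual Exemption Letter is held; a current Small Employer Certificate is held; no employee is paid on commission — every condition holds. Turning to paragraphs (h)–(n): (h) operates against (d): the repair shop is classified under the construction sector. (i) applies (the qualifying period is 65 days, below the 70 days limit), but is overridden by (j): (j) operates against (i): the reportable unit count is 74, below the 89 limit. (k) would limit (j) — the registered capacity is 2,150 units, less than the 3,030 units limit — but (l) sets (k) aside: (l) is engaged — a current Category C Exemption Letter is held. (m) would limit (l) — at least one employee exceeds 30 hours/week — but (n) sets (m) aside: (n) is triggered — a current Category 2 Waiver is held. (d) is therefore removed.
Exception (e) is satisfied on its face — assessed value is $312,500, below the $318,500 limit; a current Category 5 Notice is held. But: (o) is engaged — the reference index is 574, meeting the 483 threshold. (p), which would lift (o), is not engaged — the Provisional Clearance is not current. (e) is therefore removed.
Every exception is unavailable, so the rule governs.

Yes — Tessa's repair shop must enrol each employee in the state retirement plan.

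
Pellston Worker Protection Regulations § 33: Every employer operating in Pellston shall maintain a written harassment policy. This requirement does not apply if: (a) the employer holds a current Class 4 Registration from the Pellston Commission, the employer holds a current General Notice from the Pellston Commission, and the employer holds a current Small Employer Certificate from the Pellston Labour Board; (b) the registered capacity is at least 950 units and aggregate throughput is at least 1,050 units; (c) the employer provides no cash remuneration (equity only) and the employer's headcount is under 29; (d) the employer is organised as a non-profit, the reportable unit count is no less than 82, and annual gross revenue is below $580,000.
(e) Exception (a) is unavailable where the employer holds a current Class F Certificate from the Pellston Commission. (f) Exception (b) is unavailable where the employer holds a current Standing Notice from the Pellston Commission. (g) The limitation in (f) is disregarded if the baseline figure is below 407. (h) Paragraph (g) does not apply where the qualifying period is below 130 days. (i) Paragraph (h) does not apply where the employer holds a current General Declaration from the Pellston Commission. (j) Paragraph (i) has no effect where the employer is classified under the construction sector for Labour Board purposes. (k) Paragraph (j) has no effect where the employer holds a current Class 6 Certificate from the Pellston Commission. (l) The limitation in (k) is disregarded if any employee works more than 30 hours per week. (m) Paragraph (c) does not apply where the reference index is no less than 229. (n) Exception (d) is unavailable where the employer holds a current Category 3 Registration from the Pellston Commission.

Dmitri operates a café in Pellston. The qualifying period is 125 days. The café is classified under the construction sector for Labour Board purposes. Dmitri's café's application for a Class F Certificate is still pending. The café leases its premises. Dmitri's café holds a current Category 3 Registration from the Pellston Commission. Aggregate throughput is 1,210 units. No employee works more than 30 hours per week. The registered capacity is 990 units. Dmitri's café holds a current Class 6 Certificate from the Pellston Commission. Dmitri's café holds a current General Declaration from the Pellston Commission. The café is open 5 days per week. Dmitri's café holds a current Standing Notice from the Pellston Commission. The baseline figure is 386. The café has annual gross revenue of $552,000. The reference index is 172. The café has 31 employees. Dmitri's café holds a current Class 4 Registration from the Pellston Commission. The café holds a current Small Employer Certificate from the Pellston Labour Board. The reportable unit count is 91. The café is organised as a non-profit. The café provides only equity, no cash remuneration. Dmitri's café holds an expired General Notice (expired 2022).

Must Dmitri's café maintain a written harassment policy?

No — exception (b) applies; Dmitri's café is not required to maintain a written harassment policy.

Exception (a) fails — the General Notice is not current.
Exception (b): the registered capacity is 990 units, meeting the 950 units threshold; aggregate throughput is 1,210 units, meeting the 1,050 units threshold — every condition holds. Under paragraphs (f)–(l): (f) would limit (b) — a current Standing Notice is held — but (g) sets (f) aside: (g) is triggered — the baseline figure is 386, below the 407 limit. (h) would limit (g) — the qualifying period is 125 days, below the 130 days limit — but (i) sets (h) aside: (i) operates — a current General Declaration is held. (j) is engaged (the café is classified under the construction sector), but is set aside by (k): (k) applies — a current Class 6 Certificate is held. (l), which would lift (k), is not triggered — no employee exceeds 30 hours/week. Exception (b) stands.
Exception (c) fails — the employer's headcount is 31, not under 29.
Exception (d)'s conditions are all satisfied: the employer is a non-profit; the reportable unit count is 91, meeting the 82 threshold; annual gross revenue is $552,000, below the $580,000 limit. But applying paragraph (n): (n) is triggered — a current Category 3 Registration is held. Exception (d) does not apply.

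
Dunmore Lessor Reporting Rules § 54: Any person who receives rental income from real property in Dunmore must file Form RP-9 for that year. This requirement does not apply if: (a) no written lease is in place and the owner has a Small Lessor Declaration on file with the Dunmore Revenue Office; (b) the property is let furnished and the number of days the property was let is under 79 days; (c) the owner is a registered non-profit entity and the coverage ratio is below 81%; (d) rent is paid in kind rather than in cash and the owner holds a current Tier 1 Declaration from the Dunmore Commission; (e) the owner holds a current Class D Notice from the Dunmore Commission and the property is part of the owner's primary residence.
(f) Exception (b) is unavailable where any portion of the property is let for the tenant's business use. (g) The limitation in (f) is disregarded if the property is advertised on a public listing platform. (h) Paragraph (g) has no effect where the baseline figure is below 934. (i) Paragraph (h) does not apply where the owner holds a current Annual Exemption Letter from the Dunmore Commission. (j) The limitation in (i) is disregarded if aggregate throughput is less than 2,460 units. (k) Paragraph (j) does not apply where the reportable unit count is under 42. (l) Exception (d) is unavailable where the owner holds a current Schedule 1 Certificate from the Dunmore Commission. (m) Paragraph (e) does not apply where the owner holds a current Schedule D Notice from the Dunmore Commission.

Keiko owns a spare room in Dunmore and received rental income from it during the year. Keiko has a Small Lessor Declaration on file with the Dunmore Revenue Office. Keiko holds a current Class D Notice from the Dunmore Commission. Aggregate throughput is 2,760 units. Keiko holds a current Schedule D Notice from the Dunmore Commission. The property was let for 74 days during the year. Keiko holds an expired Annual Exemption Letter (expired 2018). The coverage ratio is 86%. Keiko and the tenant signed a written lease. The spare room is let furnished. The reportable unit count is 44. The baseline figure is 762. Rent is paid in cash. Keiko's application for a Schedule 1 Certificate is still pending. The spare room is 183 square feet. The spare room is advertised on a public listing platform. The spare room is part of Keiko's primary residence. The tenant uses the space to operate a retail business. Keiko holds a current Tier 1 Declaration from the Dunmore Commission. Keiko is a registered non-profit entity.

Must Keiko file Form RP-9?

Exception (a) fails — a written lease is in place.
All of (b)'s requirements are met (the property is let furnished; the number of days the property was let is 74 days, under the 79 days limit). But: (f) operates against (b): the space is let for business use. (g) operates (the property is publicly advertised), but is set aside by (h): (h) is triggered — the baseline figure is 762, below the 934 limit. (i), which would lift (h), does not operate here — there is no Annual Exemption Letter in force. So (b) is unavailable.
Exception (c) requires that the coverage ratio is below 81%; but the coverage ratio is 86%, not below 81%, so (c) is unavailable.
Exception (d) does not apply: rent is paid in cash.
Exception (e) is satisfied on its face — a current Class D Notice is held; the spare room is part of the primary residence. But applying paragraph (m): (m) operates against (e): a current Schedule D Notice is held. So (e) is unavailable.
Every exception is unavailable, so the rule governs.

Yes — Keiko must file Form RP-9.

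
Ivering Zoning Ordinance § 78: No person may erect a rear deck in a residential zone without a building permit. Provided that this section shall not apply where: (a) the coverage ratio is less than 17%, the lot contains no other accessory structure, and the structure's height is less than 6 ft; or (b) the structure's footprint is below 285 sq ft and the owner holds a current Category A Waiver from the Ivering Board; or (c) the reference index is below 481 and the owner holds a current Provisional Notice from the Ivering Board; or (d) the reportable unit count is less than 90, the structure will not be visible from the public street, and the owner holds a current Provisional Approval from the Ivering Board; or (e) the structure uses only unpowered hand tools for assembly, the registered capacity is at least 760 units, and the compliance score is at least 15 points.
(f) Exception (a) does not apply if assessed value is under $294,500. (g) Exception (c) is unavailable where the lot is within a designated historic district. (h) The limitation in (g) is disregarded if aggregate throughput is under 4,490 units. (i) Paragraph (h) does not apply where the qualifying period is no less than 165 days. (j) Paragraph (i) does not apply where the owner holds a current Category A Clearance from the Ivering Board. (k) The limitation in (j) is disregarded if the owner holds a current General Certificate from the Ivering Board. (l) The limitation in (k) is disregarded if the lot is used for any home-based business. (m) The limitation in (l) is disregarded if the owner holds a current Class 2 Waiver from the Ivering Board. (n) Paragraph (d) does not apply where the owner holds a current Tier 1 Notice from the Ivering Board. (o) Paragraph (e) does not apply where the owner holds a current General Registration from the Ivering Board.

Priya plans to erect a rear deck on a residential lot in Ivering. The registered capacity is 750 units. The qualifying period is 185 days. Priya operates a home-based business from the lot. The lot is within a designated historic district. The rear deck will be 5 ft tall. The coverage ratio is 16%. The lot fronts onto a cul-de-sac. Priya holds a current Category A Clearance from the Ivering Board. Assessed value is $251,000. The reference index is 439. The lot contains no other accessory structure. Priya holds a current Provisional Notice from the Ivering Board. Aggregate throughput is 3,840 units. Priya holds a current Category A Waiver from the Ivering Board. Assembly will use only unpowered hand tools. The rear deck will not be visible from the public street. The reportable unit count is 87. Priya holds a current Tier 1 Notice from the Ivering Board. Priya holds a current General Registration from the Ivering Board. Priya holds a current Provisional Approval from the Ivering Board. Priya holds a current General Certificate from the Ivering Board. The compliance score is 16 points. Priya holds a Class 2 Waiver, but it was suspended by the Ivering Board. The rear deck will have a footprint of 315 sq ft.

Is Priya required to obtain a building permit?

No — exception (c) applies; Priya does not need a building permit.

Exception (a)'s conditions are all satisfied: the coverage ratio is 16%, less than the 17% limit; the lot has no other accessory structure; the structure's height is 5 ft, less than the 6 ft limit. Turning to paragraph (f): (f) operates against (a): assessed value is $251,000, under the $294,500 limit. (a) is therefore removed.
Exception (b) fails — the structure's footprint is 315 sq ft, not below 285 sq ft.
Exception (c)'s conditions are all satisfied: the reference index is 439, below the 481 limit; a current Provisional Notice is held. Under paragraphs (g)–(m): (g) operates (the lot is in a historic district), but is itself disapplied by (h): (h) operates against (g): aggregate throughput is 3,840 units, under the 4,490 units limit. (i) would limit (h) — the qualifying period is 185 days, meeting the 165 days threshold — but (j) sets (i) aside: (j) applies — a current Category A Clearance is held. (k) would limit (j) — a current General Certificate is held — but (l) sets (k) aside: (l) is engaged — a home-based business operates on the lot. (m), which would lift (l), is not triggered — no current Class 2 Waiver is held. So (c) applies.
Exception (d) is satisfied on its face — the reportable unit count is 87, less than the 90 limit; the structure will not be visible from the street; a current Provisional Approval is held. But applying paragraph (n): (n) operates against (d): a current Tier 1 Notice is held. So (d) is unavailable.
Exception (e) fails — the registered capacity is 750 units, short of 760 units.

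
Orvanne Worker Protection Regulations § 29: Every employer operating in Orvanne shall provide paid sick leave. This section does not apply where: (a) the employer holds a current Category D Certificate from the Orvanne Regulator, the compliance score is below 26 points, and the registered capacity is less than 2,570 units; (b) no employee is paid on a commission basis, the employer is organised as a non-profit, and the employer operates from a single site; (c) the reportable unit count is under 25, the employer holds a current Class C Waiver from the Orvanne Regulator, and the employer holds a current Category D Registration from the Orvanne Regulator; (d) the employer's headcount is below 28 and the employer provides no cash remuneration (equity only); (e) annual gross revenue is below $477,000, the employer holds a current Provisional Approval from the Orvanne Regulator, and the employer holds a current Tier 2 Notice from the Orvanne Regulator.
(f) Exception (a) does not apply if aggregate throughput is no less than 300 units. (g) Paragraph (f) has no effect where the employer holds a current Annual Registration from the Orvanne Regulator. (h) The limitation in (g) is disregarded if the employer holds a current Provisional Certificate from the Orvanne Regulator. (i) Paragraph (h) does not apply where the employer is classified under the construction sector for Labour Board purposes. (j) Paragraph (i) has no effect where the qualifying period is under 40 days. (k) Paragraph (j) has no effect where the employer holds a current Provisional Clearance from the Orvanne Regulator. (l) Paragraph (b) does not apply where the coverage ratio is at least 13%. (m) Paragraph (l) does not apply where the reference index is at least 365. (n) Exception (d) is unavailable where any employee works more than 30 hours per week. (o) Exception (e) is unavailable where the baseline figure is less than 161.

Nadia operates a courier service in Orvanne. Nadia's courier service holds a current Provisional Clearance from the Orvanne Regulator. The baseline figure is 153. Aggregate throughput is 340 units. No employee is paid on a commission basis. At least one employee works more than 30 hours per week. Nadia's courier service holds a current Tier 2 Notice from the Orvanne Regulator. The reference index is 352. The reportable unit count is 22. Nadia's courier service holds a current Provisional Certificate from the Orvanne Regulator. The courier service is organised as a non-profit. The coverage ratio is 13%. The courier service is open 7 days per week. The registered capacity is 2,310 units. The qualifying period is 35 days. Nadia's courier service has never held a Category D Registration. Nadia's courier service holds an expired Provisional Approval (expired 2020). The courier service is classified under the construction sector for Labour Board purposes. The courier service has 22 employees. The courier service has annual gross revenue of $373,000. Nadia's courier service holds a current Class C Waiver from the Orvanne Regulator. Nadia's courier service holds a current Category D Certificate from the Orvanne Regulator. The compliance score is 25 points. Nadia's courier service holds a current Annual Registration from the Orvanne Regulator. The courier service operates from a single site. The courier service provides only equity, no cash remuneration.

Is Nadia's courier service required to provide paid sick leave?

Exception (a)'s conditions are all satisfied: a current Category D Certificate is held; the compliance score is 25 points, below the 26 points limit; the registered capacity is 2,310 units, less than the 2,570 units limit. Applying paragraphs (f)–(k): (f) would limit (a) — aggregate throughput is 340 units, meeting the 300 units threshold — but (g) sets (f) aside: (g) is engaged — a current Annual Registration is held. (h) is triggered (a current Provisional Certificate is held), but is set aside by (i): (i) operates — the courier service is classified under the construction sector. (j) is triggered (the qualifying period is 35 days, under the 40 days limit), but yields to (k): (k) is triggered — a current Provisional Clearance is held. Exception (a) stands.
Exception (b) is satisfied on its face — no employee is paid on commission; the employer is a non-profit; the employer operates from a single site. However, paragraphs (l)–(m) must be considered: (l) operates against (b): the coverage ratio is 13%, meeting the 13% threshold. (m) is not engaged (the reference index is 352, short of 365), so (l) stands. Exception (b) does not apply.
Exception (c) fails — no current Category D Registration is held.
Exception (d) is satisfied on its face — the employer's headcount is 22, below the 28 limit; remuneration is equity-only. But: (n) operates against (d): at least one employee exceeds 30 hours/week. (d) is therefore removed.
Exception (e) fails — the Provisional Approval is not current.

No — exception (a) applies; Nadia's courier service is not required to provide paid sick leave.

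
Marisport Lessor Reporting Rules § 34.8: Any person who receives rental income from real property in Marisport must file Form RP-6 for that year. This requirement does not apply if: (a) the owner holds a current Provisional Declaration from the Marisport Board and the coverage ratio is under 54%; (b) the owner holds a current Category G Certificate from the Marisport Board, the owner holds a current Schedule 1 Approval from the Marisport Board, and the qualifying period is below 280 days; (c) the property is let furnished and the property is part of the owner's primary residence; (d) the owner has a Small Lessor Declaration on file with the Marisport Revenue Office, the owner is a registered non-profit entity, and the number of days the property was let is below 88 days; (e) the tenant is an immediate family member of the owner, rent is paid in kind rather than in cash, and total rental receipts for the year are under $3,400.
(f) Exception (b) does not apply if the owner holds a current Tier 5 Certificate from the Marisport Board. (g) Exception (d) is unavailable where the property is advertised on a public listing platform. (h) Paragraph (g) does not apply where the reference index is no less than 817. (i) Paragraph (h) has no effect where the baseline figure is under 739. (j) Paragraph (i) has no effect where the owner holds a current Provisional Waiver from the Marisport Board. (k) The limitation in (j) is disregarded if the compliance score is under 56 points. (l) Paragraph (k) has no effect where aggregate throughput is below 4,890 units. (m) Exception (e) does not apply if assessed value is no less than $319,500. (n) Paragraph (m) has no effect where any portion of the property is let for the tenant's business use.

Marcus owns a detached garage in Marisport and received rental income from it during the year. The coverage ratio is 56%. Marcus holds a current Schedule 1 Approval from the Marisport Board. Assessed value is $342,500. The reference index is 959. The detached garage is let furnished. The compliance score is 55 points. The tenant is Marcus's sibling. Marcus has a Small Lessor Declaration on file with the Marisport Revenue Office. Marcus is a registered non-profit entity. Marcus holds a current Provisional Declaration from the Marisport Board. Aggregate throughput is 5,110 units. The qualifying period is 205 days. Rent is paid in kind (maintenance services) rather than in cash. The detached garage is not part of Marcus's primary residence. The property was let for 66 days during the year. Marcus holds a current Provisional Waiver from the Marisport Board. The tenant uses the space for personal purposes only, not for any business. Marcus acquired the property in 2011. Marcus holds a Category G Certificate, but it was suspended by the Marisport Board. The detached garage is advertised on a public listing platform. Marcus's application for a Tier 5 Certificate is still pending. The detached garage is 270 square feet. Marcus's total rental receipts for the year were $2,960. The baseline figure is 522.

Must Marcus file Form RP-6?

Exception (a) fails — the coverage ratio is 56%, not under 54%.
Exception (b) does not apply: no current Category G Certificate is held.
Exception (c) requires that the property is part of the owner's primary residence; but the detached garage is not part of the primary residence, so (c) is unavailable.
Exception (d): a Small Lessor Declaration is on file; Marcus is a registered non-profit; the number of days the property was let is 66 days, below the 88 days limit — every condition holds. But applying paragraphs (g)–(l): (g) operates against (d): the property is publicly advertised. (h) would limit (g) — the reference index is 959, meeting the 817 threshold — but (i) sets (h) aside: (i) operates against (h): the baseline figure is 522, under the 739 limit. (j) would limit (i) — a current Provisional Waiver is held — but (k) sets (j) aside: (k) applies — the compliance score is 55 points, under the 56 points limit. (l) is inapplicable (aggregate throughput is 5,110 units, not below 4,890 units), so (k) stands. (d) is therefore removed.
Exception (e)'s conditions are all satisfied: the tenant is an immediate family member; rent is paid in kind; total rental receipts for the year are $2,960, under the $3,400 limit. But applying paragraphs (m)–(n): (m) operates against (e): assessed value is $342,500, meeting the $319,500 threshold. (n), which would lift (m), is not engaged — the space is used for personal purposes only. (e) is therefore removed.
No exception applies. The general rule governs.

Yes — Marcus must file Form RP-6.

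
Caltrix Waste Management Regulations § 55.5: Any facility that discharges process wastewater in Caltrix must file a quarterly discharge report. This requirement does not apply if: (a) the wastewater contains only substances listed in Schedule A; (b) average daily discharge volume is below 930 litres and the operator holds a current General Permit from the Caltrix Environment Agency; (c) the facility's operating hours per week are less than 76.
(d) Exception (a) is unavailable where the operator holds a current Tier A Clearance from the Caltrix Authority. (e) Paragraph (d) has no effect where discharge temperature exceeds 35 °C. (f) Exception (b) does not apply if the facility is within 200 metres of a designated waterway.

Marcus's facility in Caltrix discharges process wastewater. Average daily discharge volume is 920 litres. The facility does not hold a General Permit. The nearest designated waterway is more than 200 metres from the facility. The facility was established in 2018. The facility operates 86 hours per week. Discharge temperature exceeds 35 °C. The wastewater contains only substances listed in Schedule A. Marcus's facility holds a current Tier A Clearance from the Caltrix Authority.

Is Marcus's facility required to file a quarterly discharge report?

Exception (a): the wastewater is Schedule-A-only — every condition holds. Under paragraphs (d)–(e): (d) would limit (a) — a current Tier A Clearance is held — but (e) sets (d) aside: (e) applies — discharge temperature exceeds 35 °C. Exception (a) stands.
Exception (b) requires that the operator holds a current General Permit from the Caltrix Environment Agency; but no General Permit is held, so (b) is unavailable.
Exception (c) requires that the facility's operating hours per week are less than 76; but the facility's operating hours per week are 86, not less than 76, so (c) is unavailable.

No — exception (a) applies; Marcus's facility is not required to file a quarterly discharge report.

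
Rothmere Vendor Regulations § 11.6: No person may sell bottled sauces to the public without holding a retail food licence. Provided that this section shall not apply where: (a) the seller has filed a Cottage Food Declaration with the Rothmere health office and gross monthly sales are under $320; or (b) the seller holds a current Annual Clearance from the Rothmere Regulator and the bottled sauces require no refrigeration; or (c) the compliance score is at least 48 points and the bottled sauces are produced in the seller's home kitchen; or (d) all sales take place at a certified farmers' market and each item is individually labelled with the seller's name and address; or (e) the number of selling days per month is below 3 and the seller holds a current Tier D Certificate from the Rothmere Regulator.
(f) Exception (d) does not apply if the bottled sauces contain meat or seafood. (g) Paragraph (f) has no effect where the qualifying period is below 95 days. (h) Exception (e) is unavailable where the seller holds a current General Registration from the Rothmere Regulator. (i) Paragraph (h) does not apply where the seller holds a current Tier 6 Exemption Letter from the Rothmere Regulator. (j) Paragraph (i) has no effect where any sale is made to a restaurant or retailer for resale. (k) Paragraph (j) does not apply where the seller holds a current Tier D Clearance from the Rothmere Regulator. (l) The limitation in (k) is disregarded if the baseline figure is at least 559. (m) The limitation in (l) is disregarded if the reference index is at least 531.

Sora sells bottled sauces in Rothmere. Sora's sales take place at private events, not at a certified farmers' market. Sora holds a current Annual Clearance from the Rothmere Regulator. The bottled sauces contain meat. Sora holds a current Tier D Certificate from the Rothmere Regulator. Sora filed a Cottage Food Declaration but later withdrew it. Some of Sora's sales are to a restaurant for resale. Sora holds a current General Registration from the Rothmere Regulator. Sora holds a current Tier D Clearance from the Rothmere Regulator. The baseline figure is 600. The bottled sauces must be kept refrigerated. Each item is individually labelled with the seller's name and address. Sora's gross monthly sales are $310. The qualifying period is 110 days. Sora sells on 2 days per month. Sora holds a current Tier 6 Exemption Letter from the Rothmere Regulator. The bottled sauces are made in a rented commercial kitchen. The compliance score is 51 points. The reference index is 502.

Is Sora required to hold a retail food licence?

Yes — Sora must hold a retail food licence.

Exception (a) fails — the Cottage Food Declaration was withdrawn.
Exception (b) requires that the bottled sauces require no refrigeration; but the bottled sauces require refrigeration, so (b) is unavailable.
Exception (c) requires that the bottled sauces are produced in the seller's home kitchen; but the bottled sauces are made in a commercial kitchen, not a home kitchen, so (c) is unavailable.
Exception (d) does not apply: sales are at private events, not a certified farmers' market.
Exception (e): the number of selling days per month is 2, below the 3 limit; a current Tier D Certificate is held — every condition holds. But: (h) operates against (e): a current General Registration is held. (i) operates (a current Tier 6 Exemption Letter is held), but yields to (j): (j) is triggered — some sales are to a restaurant for resale. (k) applies (a current Tier D Clearance is held), but is displaced by (l): (l) operates against (k): the baseline figure is 600, meeting the 559 threshold. (m) is inapplicable (the reference index is 502, short of 531), so (l) stands. (e) is therefore removed.
No exception applies. The general rule governs.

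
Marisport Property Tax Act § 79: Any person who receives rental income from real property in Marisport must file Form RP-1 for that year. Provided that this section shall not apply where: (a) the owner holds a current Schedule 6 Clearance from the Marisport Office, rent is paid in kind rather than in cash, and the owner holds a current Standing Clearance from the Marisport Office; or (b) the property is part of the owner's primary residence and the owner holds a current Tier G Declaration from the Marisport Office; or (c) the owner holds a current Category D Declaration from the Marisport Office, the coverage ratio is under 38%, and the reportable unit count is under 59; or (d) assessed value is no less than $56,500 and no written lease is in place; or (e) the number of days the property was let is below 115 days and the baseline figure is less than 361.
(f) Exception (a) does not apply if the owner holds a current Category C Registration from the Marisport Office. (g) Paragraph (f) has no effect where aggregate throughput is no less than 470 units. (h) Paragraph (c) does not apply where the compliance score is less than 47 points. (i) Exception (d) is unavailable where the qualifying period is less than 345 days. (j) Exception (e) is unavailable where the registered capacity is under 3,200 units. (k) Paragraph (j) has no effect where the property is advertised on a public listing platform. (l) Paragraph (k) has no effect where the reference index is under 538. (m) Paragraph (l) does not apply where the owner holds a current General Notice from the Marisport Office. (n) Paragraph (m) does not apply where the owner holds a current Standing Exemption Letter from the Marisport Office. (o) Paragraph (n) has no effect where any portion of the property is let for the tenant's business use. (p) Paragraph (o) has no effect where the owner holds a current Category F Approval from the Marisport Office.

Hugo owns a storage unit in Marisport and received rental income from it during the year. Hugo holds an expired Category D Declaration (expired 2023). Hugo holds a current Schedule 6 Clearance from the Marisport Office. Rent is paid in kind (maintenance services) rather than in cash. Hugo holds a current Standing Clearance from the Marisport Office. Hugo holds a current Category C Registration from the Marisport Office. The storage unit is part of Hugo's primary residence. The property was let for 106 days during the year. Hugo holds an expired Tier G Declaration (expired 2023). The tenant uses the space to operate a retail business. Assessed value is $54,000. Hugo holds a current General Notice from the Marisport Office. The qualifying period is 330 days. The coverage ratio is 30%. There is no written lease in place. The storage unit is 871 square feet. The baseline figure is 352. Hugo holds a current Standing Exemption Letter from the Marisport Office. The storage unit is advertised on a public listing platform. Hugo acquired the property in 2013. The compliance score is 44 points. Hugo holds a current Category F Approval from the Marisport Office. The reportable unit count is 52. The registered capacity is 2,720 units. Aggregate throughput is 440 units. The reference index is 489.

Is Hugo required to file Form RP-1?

Yes — Hugo must file Form RP-1.

All of (a)'s requirements are met (a current Schedule 6 Clearance is held; rent is paid in kind; a current Standing Clearance is held). But: (f) operates against (a): a current Category C Registration is held. (g) is not engaged (aggregate throughput is 440 units, short of 470 units), so (f) stands. (a) is therefore removed.
Exception (b) does not apply: no current Tier G Declaration is held.
Exception (c) requires that the owner holds a current Category D Declaration from the Marisport Office; but there is no Category D Declaration in force, so (c) is unavailable.
Exception (d) does not apply: assessed value is $54,000, short of $56,500.
Exception (e) is satisfied on its face — the number of days the property was let is 106 days, below the 115 days limit; the baseline figure is 352, less than the 361 limit. However, paragraphs (j)–(p) must be considered: (j) operates against (e): the registered capacity is 2,720 units, under the 3,200 units limit. (k) applies (the property is publicly advertised), but yields to (l): (l) applies — the reference index is 489, under the 538 limit. (m) applies (a current General Notice is held), but is displaced by (n): (n) operates against (m): a current Standing Exemption Letter is held. (o) would limit (n) — the space is let for business use — but (p) sets (o) aside: (p) operates — a current Category F Approval is held. Exception (e) does not apply.
No exception displaces § 79.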